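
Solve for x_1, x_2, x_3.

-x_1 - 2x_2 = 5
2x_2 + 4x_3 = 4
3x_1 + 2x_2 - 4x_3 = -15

Forward elimination on [A|b]:
R3 <- R3 - (-3)*R1:  [  0  -4  -4   0 ]
R3 <- R3 - (-2)*R2:  [ 0  0  4  8 ]
Row echelon form:
[ -1  -2  0  |  5 ]
[  0   2  4  |  4 ]
[  0   0  4  |  8 ]
Back-substitution:
x_3 = (8) / 4 = 2
x_2 = (4 - (4)*(2)) / 2 = -2
x_1 = (5 - (-2)*(-2)) / -1 = -1

(-1, -2, 2)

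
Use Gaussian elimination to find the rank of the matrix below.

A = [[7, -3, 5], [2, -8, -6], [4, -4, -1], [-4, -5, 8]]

Row reduction:
R2 <- R2 - (2/7)*R1:  [     0  -50/7  -52/7 ]
R3 <- R3 - (4/7)*R1:  [     0  -16/7  -27/7 ]
R4 <- R4 - (-4/7)*R1:  [     0  -47/7   76/7 ]
R3 <- R3 - (8/25)*R2:  [      0       0  -37/25 ]
R4 <- R4 - (47/50)*R2:  [      0       0  446/25 ]
R4 <- R4 - (-446/37)*R3:  [ 0  0  0 ]
Row echelon form:
[ 7     -3       5 ]
[ 0  -50/7   -52/7 ]
[ 0      0  -37/25 ]
[ 0      0       0 ]
Nonzero rows / pivot columns: 3

rank(A) = 3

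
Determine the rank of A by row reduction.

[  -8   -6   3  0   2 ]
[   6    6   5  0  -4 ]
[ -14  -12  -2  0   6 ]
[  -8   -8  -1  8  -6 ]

rank(A) = 3

Row reduction:
R2 <- R2 - (-3/4)*R1:  [    0   3/2  29/4     0  -5/2 ]
R3 <- R3 - (7/4)*R1:  [     0   -3/2  -29/4      0    5/2 ]
R4 <- R4 - (1)*R1:  [  0  -2  -4   8  -8 ]
R3 <- R3 - (-1)*R2:  [ 0  0  0  0  0 ]
R4 <- R4 - (-4/3)*R2:  [     0      0   17/3      8  -34/3 ]
R3 <-> R4   (pivot in column 3 was zero)
[ -8   -6     3  0      2 ]
[  0  3/2  29/4  0   -5/2 ]
[  0    0  17/3  8  -34/3 ]
[  0    0     0  0      0 ]
Row echelon form:
[ -8   -6     3  0      2 ]
[  0  3/2  29/4  0   -5/2 ]
[  0    0  17/3  8  -34/3 ]
[  0    0     0  0      0 ]
Nonzero rows / pivot columns: 3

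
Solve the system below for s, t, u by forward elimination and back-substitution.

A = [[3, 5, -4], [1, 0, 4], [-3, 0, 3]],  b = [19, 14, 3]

Forward elimination on [A|b]:
R2 <- R2 - (1/3)*R1:  [    0  -5/3  16/3  23/3 ]
R3 <- R3 - (-1)*R1:  [  0   5  -1  22 ]
R3 <- R3 - (-3)*R2:  [  0   0  15  45 ]
Row echelon form:
[ 3     5    -4  |    19 ]
[ 0  -5/3  16/3  |  23/3 ]
[ 0     0    15  |    45 ]
Back-substitution:
u = (45) / 15 = 3
t = (23/3 - (16/3)*(3)) / (-5/3) = 5
s = (19 - (5)*(5) - (-4)*(3)) / 3 = 2

(2, 5, 3)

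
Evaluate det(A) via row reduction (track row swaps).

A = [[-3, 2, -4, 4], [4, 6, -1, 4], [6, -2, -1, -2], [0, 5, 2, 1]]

Forward elimination:
R2 <- R2 - (-4/3)*R1:  [     0   26/3  -19/3   28/3 ]
R3 <- R3 - (-2)*R1:  [  0   2  -9   6 ]
R3 <- R3 - (3/13)*R2:  [      0       0  -98/13   50/13 ]
R4 <- R4 - (15/26)*R2:  [      0       0  147/26  -57/13 ]
R4 <- R4 - (-3/4)*R3:  [    0     0     0  -3/2 ]
Upper-triangular form:
[ -3     2      -4      4 ]
[  0  26/3   -19/3   28/3 ]
[  0     0  -98/13  50/13 ]
[  0     0       0   -3/2 ]
det(A) = (-1)^0 * (-3) * (26/3) * (-98/13) * (-3/2) = -294  (0 row swaps -> sign +1)

det(A) = -294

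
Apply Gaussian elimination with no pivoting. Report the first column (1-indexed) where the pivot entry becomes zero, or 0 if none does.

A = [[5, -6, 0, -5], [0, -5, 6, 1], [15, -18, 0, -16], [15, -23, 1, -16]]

first zero-pivot column = 3

Naive forward elimination:
R3 <- R3 - (3)*R1:  [  0   0   0  -1 ]
R4 <- R4 - (3)*R1:  [  0  -5   1  -1 ]
R4 <- R4 - (1)*R2:  [  0   0  -5  -2 ]
Matrix at this point:
[ 5  -6   0  -5 ]
[ 0  -5   6   1 ]
[ 0   0   0  -1 ]
[ 0   0  -5  -2 ]
Pivot entry (3,3) is zero but row 4 has -5 in column 3 -> naive elimination stops; a row interchange (e.g. R3 <-> R4) would be required here.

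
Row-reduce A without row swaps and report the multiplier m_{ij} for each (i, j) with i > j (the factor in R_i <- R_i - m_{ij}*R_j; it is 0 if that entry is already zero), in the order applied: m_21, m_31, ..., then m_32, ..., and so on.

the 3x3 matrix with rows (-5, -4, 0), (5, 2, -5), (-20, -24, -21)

Forward elimination:
R2 <- R2 - (-1)*R1:  [  0  -2  -5 ]
R3 <- R3 - (4)*R1:  [   0   -8  -21 ]
R3 <- R3 - (4)*R2:  [  0   0  -1 ]
Multipliers (in order of application): m_{21} = -1, m_{31} = 4, m_{32} = 4

multipliers: -1, 4, 4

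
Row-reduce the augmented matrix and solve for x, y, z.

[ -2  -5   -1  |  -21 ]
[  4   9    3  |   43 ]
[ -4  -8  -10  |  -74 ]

(-2, 4, 5)

Forward elimination on [A|b]:
R2 <- R2 - (-2)*R1:  [  0  -1   1   1 ]
R3 <- R3 - (2)*R1:  [   0    2   -8  -32 ]
R3 <- R3 - (-2)*R2:  [   0    0   -6  -30 ]
Row echelon form:
[ -2  -5  -1  |  -21 ]
[  0  -1   1  |    1 ]
[  0   0  -6  |  -30 ]
Back-substitution:
z = (-30) / -6 = 5
y = (1 - (1)*(5)) / -1 = 4
x = (-21 - (-5)*(4) - (-1)*(5)) / -2 = -2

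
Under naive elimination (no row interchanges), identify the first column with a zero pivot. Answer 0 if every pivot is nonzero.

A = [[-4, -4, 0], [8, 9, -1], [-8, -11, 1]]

Naive forward elimination:
R2 <- R2 - (-2)*R1:  [  0   1  -1 ]
R3 <- R3 - (2)*R1:  [  0  -3   1 ]
R3 <- R3 - (-3)*R2:  [  0   0  -2 ]
All pivots nonzero; naive elimination completes without hitting a zero pivot.

first zero-pivot column = 0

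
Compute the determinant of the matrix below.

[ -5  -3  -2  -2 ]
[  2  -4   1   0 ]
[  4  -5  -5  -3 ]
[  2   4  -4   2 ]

Forward elimination:
R2 <- R2 - (-2/5)*R1:  [     0  -26/5    1/5   -4/5 ]
R3 <- R3 - (-4/5)*R1:  [     0  -37/5  -33/5  -23/5 ]
R4 <- R4 - (-2/5)*R1:  [     0   14/5  -24/5    6/5 ]
R3 <- R3 - (37/26)*R2:  [       0        0  -179/26   -45/13 ]
R4 <- R4 - (-7/13)*R2:  [      0       0  -61/13   10/13 ]
R4 <- R4 - (122/179)*R3:  [       0        0        0  560/179 ]
Upper-triangular form:
[ -5     -3       -2       -2 ]
[  0  -26/5      1/5     -4/5 ]
[  0      0  -179/26   -45/13 ]
[  0      0        0  560/179 ]
det(A) = (-1)^0 * (-5) * (-26/5) * (-179/26) * (560/179) = -560  (0 row swaps -> sign +1)

det(A) = -560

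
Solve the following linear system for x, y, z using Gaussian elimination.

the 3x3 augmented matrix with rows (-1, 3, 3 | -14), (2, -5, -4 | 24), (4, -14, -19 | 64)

Forward elimination on [A|b]:
R2 <- R2 - (-2)*R1:  [  0   1   2  -4 ]
R3 <- R3 - (-4)*R1:  [  0  -2  -7   8 ]
R3 <- R3 - (-2)*R2:  [  0   0  -3   0 ]
Row echelon form:
[ -1  3   3  |  -14 ]
[  0  1   2  |   -4 ]
[  0  0  -3  |    0 ]
Back-substitution:
z = (0) / -3 = 0
y = (-4 - (2)*(0)) / 1 = -4
x = (-14 - (3)*(-4) - (3)*(0)) / -1 = 2

(2, -4, 0)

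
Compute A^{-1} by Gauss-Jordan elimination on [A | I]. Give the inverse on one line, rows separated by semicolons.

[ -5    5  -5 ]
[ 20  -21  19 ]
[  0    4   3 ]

Gauss-Jordan on [A | I]:
R1 <- (1/-5)*R1:  [    1    -1     1  |  -1/5     0     0 ]
R2 <- R2 - (20)*R1:  [  0  -1  -1  |   4   1   0 ]
R2 <- (1/-1)*R2:  [  0   1   1  |  -4  -1   0 ]
R1 <- R1 - (-1)*R2:  [     1      0      2  |  -21/5     -1      0 ]
R3 <- R3 - (4)*R2:  [  0   0  -1  |  16   4   1 ]
R3 <- (1/-1)*R3:  [   0    0    1  |  -16   -4   -1 ]
R1 <- R1 - (2)*R3:  [     1      0      0  |  139/5      7      2 ]
R2 <- R2 - (1)*R3:  [  0   1   0  |  12   3   1 ]
Right block of [I | A^{-1}] is the inverse:
[ 139/5   7   2 ]
[    12   3   1 ]
[   -16  -4  -1 ]

inverse = [139/5 7 2; 12 3 1; -16 -4 -1]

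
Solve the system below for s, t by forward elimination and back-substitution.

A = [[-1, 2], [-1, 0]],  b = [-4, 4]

Forward elimination on [A|b]:
R2 <- R2 - (1)*R1:  [  0  -2   8 ]
Row echelon form:
[ -1   2  |  -4 ]
[  0  -2  |   8 ]
Back-substitution:
t = (8) / -2 = -4
s = (-4 - (2)*(-4)) / -1 = -4

(-4, -4)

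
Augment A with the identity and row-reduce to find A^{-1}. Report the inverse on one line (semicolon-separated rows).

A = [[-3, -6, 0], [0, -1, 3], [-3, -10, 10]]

Gauss-Jordan on [A | I]:
R1 <- (1/-3)*R1:  [    1     2     0  |  -1/3     0     0 ]
R3 <- R3 - (-3)*R1:  [  0  -4  10  |  -1   0   1 ]
R2 <- (1/-1)*R2:  [  0   1  -3  |   0  -1   0 ]
R1 <- R1 - (2)*R2:  [    1     0     6  |  -1/3     2     0 ]
R3 <- R3 - (-4)*R2:  [  0   0  -2  |  -1  -4   1 ]
R3 <- (1/-2)*R3:  [    0     0     1  |   1/2     2  -1/2 ]
R1 <- R1 - (6)*R3:  [     1      0      0  |  -10/3    -10      3 ]
R2 <- R2 - (-3)*R3:  [    0     1     0  |   3/2     5  -3/2 ]
Right block of [I | A^{-1}] is the inverse:
[ -10/3  -10     3 ]
[   3/2    5  -3/2 ]
[   1/2    2  -1/2 ]

inverse = [-10/3 -10 3; 3/2 5 -3/2; 1/2 2 -1/2]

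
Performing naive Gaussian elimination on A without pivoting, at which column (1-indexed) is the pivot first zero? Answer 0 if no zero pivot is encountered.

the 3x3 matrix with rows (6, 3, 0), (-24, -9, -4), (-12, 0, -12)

first zero-pivot column = 0

Naive forward elimination:
R2 <- R2 - (-4)*R1:  [  0   3  -4 ]
R3 <- R3 - (-2)*R1:  [   0    6  -12 ]
R3 <- R3 - (2)*R2:  [  0   0  -4 ]
All pivots nonzero; naive elimination completes without hitting a zero pivot.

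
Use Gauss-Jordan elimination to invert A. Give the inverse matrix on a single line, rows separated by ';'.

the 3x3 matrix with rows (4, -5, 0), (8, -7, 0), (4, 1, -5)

inverse = [-7/12 5/12 0; -2/3 1/3 0; -3/5 2/5 -1/5]

Gauss-Jordan on [A | I]:
R1 <- (1/4)*R1:  [    1  -5/4     0  |   1/4     0     0 ]
R2 <- R2 - (8)*R1:  [  0   3   0  |  -2   1   0 ]
R3 <- R3 - (4)*R1:  [  0   6  -5  |  -1   0   1 ]
R2 <- (1/3)*R2:  [    0     1     0  |  -2/3   1/3     0 ]
R1 <- R1 - (-5/4)*R2:  [     1      0      0  |  -7/12   5/12      0 ]
R3 <- R3 - (6)*R2:  [  0   0  -5  |   3  -2   1 ]
R3 <- (1/-5)*R3:  [    0     0     1  |  -3/5   2/5  -1/5 ]
Right block of [I | A^{-1}] is the inverse:
[ -7/12  5/12     0 ]
[  -2/3   1/3     0 ]
[  -3/5   2/5  -1/5 ]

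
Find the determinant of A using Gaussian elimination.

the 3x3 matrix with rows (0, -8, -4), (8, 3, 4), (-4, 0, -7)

Forward elimination:
R1 <-> R2   (pivot in column 1 was zero)
[  8   3   4 ]
[  0  -8  -4 ]
[ -4   0  -7 ]
R3 <- R3 - (-1/2)*R1:  [   0  3/2   -5 ]
R3 <- R3 - (-3/16)*R2:  [     0      0  -23/4 ]
Upper-triangular form:
[ 8   3      4 ]
[ 0  -8     -4 ]
[ 0   0  -23/4 ]
det(A) = (-1)^1 * (8) * (-8) * (-23/4) = -368  (1 row swap -> sign -1)

det(A) = -368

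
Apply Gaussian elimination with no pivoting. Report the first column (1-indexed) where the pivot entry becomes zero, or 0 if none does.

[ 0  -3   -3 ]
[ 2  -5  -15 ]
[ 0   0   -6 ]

Naive forward elimination:
Pivot entry (1,1) is zero but row 2 has 2 in column 1 -> naive elimination stops; a row interchange (e.g. R1 <-> R2) would be required here.

first zero-pivot column = 1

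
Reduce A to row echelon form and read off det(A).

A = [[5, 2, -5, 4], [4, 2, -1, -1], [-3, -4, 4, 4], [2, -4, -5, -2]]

Forward elimination:
R2 <- R2 - (4/5)*R1:  [     0    2/5      3  -21/5 ]
R3 <- R3 - (-3/5)*R1:  [     0  -14/5      1   32/5 ]
R4 <- R4 - (2/5)*R1:  [     0  -24/5     -3  -18/5 ]
R3 <- R3 - (-7)*R2:  [   0    0   22  -23 ]
R4 <- R4 - (-12)*R2:  [   0    0   33  -54 ]
R4 <- R4 - (3/2)*R3:  [     0      0      0  -39/2 ]
Upper-triangular form:
[ 5    2  -5      4 ]
[ 0  2/5   3  -21/5 ]
[ 0    0  22    -23 ]
[ 0    0   0  -39/2 ]
det(A) = (-1)^0 * (5) * (2/5) * (22) * (-39/2) = -858  (0 row swaps -> sign +1)

det(A) = -858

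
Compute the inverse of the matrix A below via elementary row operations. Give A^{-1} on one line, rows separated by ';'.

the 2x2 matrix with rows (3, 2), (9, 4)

inverse = [-2/3 1/3; 3/2 -1/2]

Gauss-Jordan on [A | I]:
R1 <- (1/3)*R1:  [   1  2/3  |  1/3    0 ]
R2 <- R2 - (9)*R1:  [  0  -2  |  -3   1 ]
R2 <- (1/-2)*R2:  [    0     1  |   3/2  -1/2 ]
R1 <- R1 - (2/3)*R2:  [    1     0  |  -2/3   1/3 ]
Right block of [I | A^{-1}] is the inverse:
[ -2/3   1/3 ]
[  3/2  -1/2 ]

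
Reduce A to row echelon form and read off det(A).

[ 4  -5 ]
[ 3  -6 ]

Forward elimination:
R2 <- R2 - (3/4)*R1:  [    0  -9/4 ]
Upper-triangular form:
[ 4    -5 ]
[ 0  -9/4 ]
det(A) = (-1)^0 * (4) * (-9/4) = -9  (0 row swaps -> sign +1)

det(A) = -9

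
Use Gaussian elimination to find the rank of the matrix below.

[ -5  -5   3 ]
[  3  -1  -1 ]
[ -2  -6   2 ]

Row reduction:
R2 <- R2 - (-3/5)*R1:  [   0   -4  4/5 ]
R3 <- R3 - (2/5)*R1:  [   0   -4  4/5 ]
R3 <- R3 - (1)*R2:  [ 0  0  0 ]
Row echelon form:
[ -5  -5    3 ]
[  0  -4  4/5 ]
[  0   0    0 ]
Nonzero rows / pivot columns: 2

rank(A) = 2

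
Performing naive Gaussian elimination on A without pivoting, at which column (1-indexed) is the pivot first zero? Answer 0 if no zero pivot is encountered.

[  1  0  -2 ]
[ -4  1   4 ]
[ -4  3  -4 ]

first zero-pivot column = 3

Naive forward elimination:
R2 <- R2 - (-4)*R1:  [  0   1  -4 ]
R3 <- R3 - (-4)*R1:  [   0    3  -12 ]
R3 <- R3 - (3)*R2:  [ 0  0  0 ]
Matrix at this point:
[ 1  0  -2 ]
[ 0  1  -4 ]
[ 0  0   0 ]
Pivot entry (3,3) in the last row is zero and there are no rows below to swap with -> zero pivot in column 3 (A is singular).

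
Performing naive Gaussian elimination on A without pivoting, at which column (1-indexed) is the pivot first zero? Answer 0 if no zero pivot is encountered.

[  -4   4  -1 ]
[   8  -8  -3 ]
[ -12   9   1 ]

Naive forward elimination:
R2 <- R2 - (-2)*R1:  [  0   0  -5 ]
R3 <- R3 - (3)*R1:  [  0  -3   4 ]
Matrix at this point:
[ -4   4  -1 ]
[  0   0  -5 ]
[  0  -3   4 ]
Pivot entry (2,2) is zero but row 3 has -3 in column 2 -> naive elimination stops; a row interchange (e.g. R2 <-> R3) would be required here.

first zero-pivot column = 2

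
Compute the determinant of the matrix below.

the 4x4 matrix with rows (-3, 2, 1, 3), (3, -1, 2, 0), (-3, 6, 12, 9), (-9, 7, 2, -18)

det(A) = -18

Forward elimination:
R2 <- R2 - (-1)*R1:  [ 0  1  3  3 ]
R3 <- R3 - (1)*R1:  [  0   4  11   6 ]
R4 <- R4 - (3)*R1:  [   0    1   -1  -27 ]
R3 <- R3 - (4)*R2:  [  0   0  -1  -6 ]
R4 <- R4 - (1)*R2:  [   0    0   -4  -30 ]
R4 <- R4 - (4)*R3:  [  0   0   0  -6 ]
Upper-triangular form:
[ -3  2   1   3 ]
[  0  1   3   3 ]
[  0  0  -1  -6 ]
[  0  0   0  -6 ]
det(A) = (-1)^0 * (-3) * (1) * (-1) * (-6) = -18  (0 row swaps -> sign +1)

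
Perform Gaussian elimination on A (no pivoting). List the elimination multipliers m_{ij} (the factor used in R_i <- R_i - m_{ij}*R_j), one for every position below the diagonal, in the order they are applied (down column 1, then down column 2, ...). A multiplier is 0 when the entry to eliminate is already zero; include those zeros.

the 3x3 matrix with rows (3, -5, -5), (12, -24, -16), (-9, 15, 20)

multipliers: 4, -3, 0

Forward elimination:
R2 <- R2 - (4)*R1:  [  0  -4   4 ]
R3 <- R3 - (-3)*R1:  [ 0  0  5 ]
R3: entry in column 2 is already 0 -> m_{32} = 0 (no row operation needed)
Multipliers (in order of application): m_{21} = 4, m_{31} = -3, m_{32} = 0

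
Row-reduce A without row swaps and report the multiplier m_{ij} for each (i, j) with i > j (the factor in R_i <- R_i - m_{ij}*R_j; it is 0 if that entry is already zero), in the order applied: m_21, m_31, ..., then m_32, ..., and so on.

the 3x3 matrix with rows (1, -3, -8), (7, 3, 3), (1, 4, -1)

Forward elimination:
R2 <- R2 - (7)*R1:  [  0  24  59 ]
R3 <- R3 - (1)*R1:  [ 0  7  7 ]
R3 <- R3 - (7/24)*R2:  [       0        0  -245/24 ]
Multipliers (in order of application): m_{21} = 7, m_{31} = 1, m_{32} = 7/24

multipliers: 7, 1, 7/24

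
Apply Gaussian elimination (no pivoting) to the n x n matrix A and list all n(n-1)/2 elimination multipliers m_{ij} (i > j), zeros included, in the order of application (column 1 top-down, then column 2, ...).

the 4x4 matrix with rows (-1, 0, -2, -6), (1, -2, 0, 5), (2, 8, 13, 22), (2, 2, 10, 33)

multipliers: -1, -2, -2, -4, -1, 4

Forward elimination:
R2 <- R2 - (-1)*R1:  [  0  -2  -2  -1 ]
R3 <- R3 - (-2)*R1:  [  0   8   9  10 ]
R4 <- R4 - (-2)*R1:  [  0   2   6  21 ]
R3 <- R3 - (-4)*R2:  [ 0  0  1  6 ]
R4 <- R4 - (-1)*R2:  [  0   0   4  20 ]
R4 <- R4 - (4)*R3:  [  0   0   0  -4 ]
Multipliers (in order of application): m_{21} = -1, m_{31} = -2, m_{41} = -2, m_{32} = -4, m_{42} = -1, m_{43} = 4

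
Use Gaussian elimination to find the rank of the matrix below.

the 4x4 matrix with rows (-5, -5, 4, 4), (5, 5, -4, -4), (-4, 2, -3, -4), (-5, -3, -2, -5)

rank(A) = 3

Row reduction:
R2 <- R2 - (-1)*R1:  [ 0  0  0  0 ]
R3 <- R3 - (4/5)*R1:  [     0      6  -31/5  -36/5 ]
R4 <- R4 - (1)*R1:  [  0   2  -6  -9 ]
R2 <-> R3   (pivot in column 2 was zero)
[ -5  -5      4      4 ]
[  0   6  -31/5  -36/5 ]
[  0   0      0      0 ]
[  0   2     -6     -9 ]
R4 <- R4 - (1/3)*R2:  [      0       0  -59/15   -33/5 ]
R3 <-> R4   (pivot in column 3 was zero)
[ -5  -5       4      4 ]
[  0   6   -31/5  -36/5 ]
[  0   0  -59/15  -33/5 ]
[  0   0       0      0 ]
Row echelon form:
[ -5  -5       4      4 ]
[  0   6   -31/5  -36/5 ]
[  0   0  -59/15  -33/5 ]
[  0   0       0      0 ]
Nonzero rows / pivot columns: 3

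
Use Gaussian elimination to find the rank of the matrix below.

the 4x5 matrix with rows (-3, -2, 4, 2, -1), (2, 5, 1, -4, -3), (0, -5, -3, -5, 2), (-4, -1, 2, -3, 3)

Row reduction:
R2 <- R2 - (-2/3)*R1:  [     0   11/3   11/3   -8/3  -11/3 ]
R4 <- R4 - (4/3)*R1:  [     0    5/3  -10/3  -17/3   13/3 ]
R3 <- R3 - (-15/11)*R2:  [      0       0       2  -95/11      -3 ]
R4 <- R4 - (5/11)*R2:  [      0       0      -5  -49/11       6 ]
R4 <- R4 - (-5/2)*R3:  [       0        0        0  -573/22     -3/2 ]
Row echelon form:
[ -3    -2     4        2     -1 ]
[  0  11/3  11/3     -8/3  -11/3 ]
[  0     0     2   -95/11     -3 ]
[  0     0     0  -573/22   -3/2 ]
Nonzero rows / pivot columns: 4

rank(A) = 4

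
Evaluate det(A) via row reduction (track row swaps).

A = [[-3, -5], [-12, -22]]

det(A) = 6

Forward elimination:
R2 <- R2 - (4)*R1:  [  0  -2 ]
Upper-triangular form:
[ -3  -5 ]
[  0  -2 ]
det(A) = (-1)^0 * (-3) * (-2) = 6  (0 row swaps -> sign +1)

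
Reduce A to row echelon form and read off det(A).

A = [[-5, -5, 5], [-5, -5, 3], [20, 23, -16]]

Forward elimination:
R2 <- R2 - (1)*R1:  [  0   0  -2 ]
R3 <- R3 - (-4)*R1:  [ 0  3  4 ]
R2 <-> R3   (pivot in column 2 was zero)
[ -5  -5   5 ]
[  0   3   4 ]
[  0   0  -2 ]
Upper-triangular form:
[ -5  -5   5 ]
[  0   3   4 ]
[  0   0  -2 ]
det(A) = (-1)^1 * (-5) * (3) * (-2) = -30  (1 row swap -> sign -1)

det(A) = -30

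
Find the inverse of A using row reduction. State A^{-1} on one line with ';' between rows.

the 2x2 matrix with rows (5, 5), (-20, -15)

inverse = [-3/5 -1/5; 4/5 1/5]

Gauss-Jordan on [A | I]:
R1 <- (1/5)*R1:  [   1    1  |  1/5    0 ]
R2 <- R2 - (-20)*R1:  [ 0  5  |  4  1 ]
R2 <- (1/5)*R2:  [   0    1  |  4/5  1/5 ]
R1 <- R1 - (1)*R2:  [    1     0  |  -3/5  -1/5 ]
Right block of [I | A^{-1}] is the inverse:
[ -3/5  -1/5 ]
[  4/5   1/5 ]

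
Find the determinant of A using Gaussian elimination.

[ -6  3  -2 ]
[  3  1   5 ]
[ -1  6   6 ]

Forward elimination:
R2 <- R2 - (-1/2)*R1:  [   0  5/2    4 ]
R3 <- R3 - (1/6)*R1:  [    0  11/2  19/3 ]
R3 <- R3 - (11/5)*R2:  [      0       0  -37/15 ]
Upper-triangular form:
[ -6    3      -2 ]
[  0  5/2       4 ]
[  0    0  -37/15 ]
det(A) = (-1)^0 * (-6) * (5/2) * (-37/15) = 37  (0 row swaps -> sign +1)

det(A) = 37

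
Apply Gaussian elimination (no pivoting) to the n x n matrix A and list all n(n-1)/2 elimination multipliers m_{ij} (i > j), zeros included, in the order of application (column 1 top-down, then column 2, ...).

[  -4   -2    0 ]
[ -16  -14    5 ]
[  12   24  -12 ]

Forward elimination:
R2 <- R2 - (4)*R1:  [  0  -6   5 ]
R3 <- R3 - (-3)*R1:  [   0   18  -12 ]
R3 <- R3 - (-3)*R2:  [ 0  0  3 ]
Multipliers (in order of application): m_{21} = 4, m_{31} = -3, m_{32} = -3

multipliers: 4, -3, -3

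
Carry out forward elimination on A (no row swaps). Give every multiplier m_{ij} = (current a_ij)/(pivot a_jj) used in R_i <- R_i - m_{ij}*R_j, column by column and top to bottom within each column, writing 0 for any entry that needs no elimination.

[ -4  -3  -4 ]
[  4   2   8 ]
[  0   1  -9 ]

Forward elimination:
R2 <- R2 - (-1)*R1:  [  0  -1   4 ]
R3: entry in column 1 is already 0 -> m_{31} = 0 (no row operation needed)
R3 <- R3 - (-1)*R2:  [  0   0  -5 ]
Multipliers (in order of application): m_{21} = -1, m_{31} = 0, m_{32} = -1

multipliers: -1, 0, -1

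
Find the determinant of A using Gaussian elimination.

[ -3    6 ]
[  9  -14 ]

Forward elimination:
R2 <- R2 - (-3)*R1:  [ 0  4 ]
Upper-triangular form:
[ -3  6 ]
[  0  4 ]
det(A) = (-1)^0 * (-3) * (4) = -12  (0 row swaps -> sign +1)

det(A) = -12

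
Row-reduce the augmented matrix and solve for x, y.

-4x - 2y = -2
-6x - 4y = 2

(3, -5)

Forward elimination on [A|b]:
R2 <- R2 - (3/2)*R1:  [  0  -1   5 ]
Row echelon form:
[ -4  -2  |  -2 ]
[  0  -1  |   5 ]
Back-substitution:
y = (5) / -1 = -5
x = (-2 - (-2)*(-5)) / -4 = 3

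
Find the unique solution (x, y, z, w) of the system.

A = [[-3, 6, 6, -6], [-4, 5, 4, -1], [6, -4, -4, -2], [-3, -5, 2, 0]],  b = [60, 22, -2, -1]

(2, 1, 5, -5)

Forward elimination on [A|b]:
R2 <- R2 - (4/3)*R1:  [   0   -3   -4    7  -58 ]
R3 <- R3 - (-2)*R1:  [   0    8    8  -14  118 ]
R4 <- R4 - (1)*R1:  [   0  -11   -4    6  -61 ]
R3 <- R3 - (-8/3)*R2:  [      0       0    -8/3    14/3  -110/3 ]
R4 <- R4 - (11/3)*R2:  [     0      0   32/3  -59/3  455/3 ]
R4 <- R4 - (-4)*R3:  [  0   0   0  -1   5 ]
Row echelon form:
[ -3   6     6    -6  |      60 ]
[  0  -3    -4     7  |     -58 ]
[  0   0  -8/3  14/3  |  -110/3 ]
[  0   0     0    -1  |       5 ]
Back-substitution:
w = (5) / -1 = -5
z = (-110/3 - (14/3)*(-5)) / (-8/3) = 5
y = (-58 - (-4)*(5) - (7)*(-5)) / -3 = 1
x = (60 - (6)*(1) - (6)*(5) - (-6)*(-5)) / -3 = 2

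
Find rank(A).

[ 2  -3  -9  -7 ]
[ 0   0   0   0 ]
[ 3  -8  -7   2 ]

Row reduction:
R3 <- R3 - (3/2)*R1:  [    0  -7/2  13/2  25/2 ]
R2 <-> R3   (pivot in column 2 was zero)
[ 2    -3    -9    -7 ]
[ 0  -7/2  13/2  25/2 ]
[ 0     0     0     0 ]
Row echelon form:
[ 2    -3    -9    -7 ]
[ 0  -7/2  13/2  25/2 ]
[ 0     0     0     0 ]
Nonzero rows / pivot columns: 2

rank(A) = 2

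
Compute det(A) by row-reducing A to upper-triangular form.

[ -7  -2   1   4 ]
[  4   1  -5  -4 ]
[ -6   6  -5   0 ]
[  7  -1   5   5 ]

Forward elimination:
R2 <- R2 - (-4/7)*R1:  [     0   -1/7  -31/7  -12/7 ]
R3 <- R3 - (6/7)*R1:  [     0   54/7  -41/7  -24/7 ]
R4 <- R4 - (-1)*R1:  [  0  -3   6   9 ]
R3 <- R3 - (-54)*R2:  [    0     0  -245   -96 ]
R4 <- R4 - (21)*R2:  [  0   0  99  45 ]
R4 <- R4 - (-99/245)*R3:  [        0         0         0  1521/245 ]
Upper-triangular form:
[ -7    -2      1         4 ]
[  0  -1/7  -31/7     -12/7 ]
[  0     0   -245       -96 ]
[  0     0      0  1521/245 ]
det(A) = (-1)^0 * (-7) * (-1/7) * (-245) * (1521/245) = -1521  (0 row swaps -> sign +1)

det(A) = -1521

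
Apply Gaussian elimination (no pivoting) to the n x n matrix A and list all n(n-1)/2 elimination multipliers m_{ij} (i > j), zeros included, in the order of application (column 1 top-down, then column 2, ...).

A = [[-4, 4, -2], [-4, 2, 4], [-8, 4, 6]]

multipliers: 1, 2, 2

Forward elimination:
R2 <- R2 - (1)*R1:  [  0  -2   6 ]
R3 <- R3 - (2)*R1:  [  0  -4  10 ]
R3 <- R3 - (2)*R2:  [  0   0  -2 ]
Multipliers (in order of application): m_{21} = 1, m_{31} = 2, m_{32} = 2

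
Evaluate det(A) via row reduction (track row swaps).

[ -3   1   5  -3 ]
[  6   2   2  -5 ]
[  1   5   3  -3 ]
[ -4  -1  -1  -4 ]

det(A) = -958

Forward elimination:
R2 <- R2 - (-2)*R1:  [   0    4   12  -11 ]
R3 <- R3 - (-1/3)*R1:  [    0  16/3  14/3    -4 ]
R4 <- R4 - (4/3)*R1:  [     0   -7/3  -23/3      0 ]
R3 <- R3 - (4/3)*R2:  [     0      0  -34/3   32/3 ]
R4 <- R4 - (-7/12)*R2:  [      0       0    -2/3  -77/12 ]
R4 <- R4 - (1/17)*R3:  [       0        0        0  -479/68 ]
Upper-triangular form:
[ -3  1      5       -3 ]
[  0  4     12      -11 ]
[  0  0  -34/3     32/3 ]
[  0  0      0  -479/68 ]
det(A) = (-1)^0 * (-3) * (4) * (-34/3) * (-479/68) = -958  (0 row swaps -> sign +1)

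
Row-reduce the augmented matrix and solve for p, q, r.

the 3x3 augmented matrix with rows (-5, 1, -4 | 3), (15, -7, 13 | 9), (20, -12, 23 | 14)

Forward elimination on [A|b]:
R2 <- R2 - (-3)*R1:  [  0  -4   1  18 ]
R3 <- R3 - (-4)*R1:  [  0  -8   7  26 ]
R3 <- R3 - (2)*R2:  [   0    0    5  -10 ]
Row echelon form:
[ -5   1  -4  |    3 ]
[  0  -4   1  |   18 ]
[  0   0   5  |  -10 ]
Back-substitution:
r = (-10) / 5 = -2
q = (18 - (1)*(-2)) / -4 = -5
p = (3 - (1)*(-5) - (-4)*(-2)) / -5 = 0

(0, -5, -2)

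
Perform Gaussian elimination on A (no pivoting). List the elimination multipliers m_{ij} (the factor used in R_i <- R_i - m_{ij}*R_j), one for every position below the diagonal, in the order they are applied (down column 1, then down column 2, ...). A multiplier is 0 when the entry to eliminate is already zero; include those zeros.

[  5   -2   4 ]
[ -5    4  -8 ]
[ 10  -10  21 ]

multipliers: -1, 2, -3

Forward elimination:
R2 <- R2 - (-1)*R1:  [  0   2  -4 ]
R3 <- R3 - (2)*R1:  [  0  -6  13 ]
R3 <- R3 - (-3)*R2:  [ 0  0  1 ]
Multipliers (in order of application): m_{21} = -1, m_{31} = 2, m_{32} = -3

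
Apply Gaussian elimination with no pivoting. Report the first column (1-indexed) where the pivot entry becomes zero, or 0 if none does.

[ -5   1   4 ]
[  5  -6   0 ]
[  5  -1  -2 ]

Naive forward elimination:
R2 <- R2 - (-1)*R1:  [  0  -5   4 ]
R3 <- R3 - (-1)*R1:  [ 0  0  2 ]
All pivots nonzero; naive elimination completes without hitting a zero pivot.

first zero-pivot column = 0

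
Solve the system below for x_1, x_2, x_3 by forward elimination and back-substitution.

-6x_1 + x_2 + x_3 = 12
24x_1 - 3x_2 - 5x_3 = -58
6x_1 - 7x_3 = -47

Forward elimination on [A|b]:
R2 <- R2 - (-4)*R1:  [   0    1   -1  -10 ]
R3 <- R3 - (-1)*R1:  [   0    1   -6  -35 ]
R3 <- R3 - (1)*R2:  [   0    0   -5  -25 ]
Row echelon form:
[ -6  1   1  |   12 ]
[  0  1  -1  |  -10 ]
[  0  0  -5  |  -25 ]
Back-substitution:
x_3 = (-25) / -5 = 5
x_2 = (-10 - (-1)*(5)) / 1 = -5
x_1 = (12 - (1)*(-5) - (1)*(5)) / -6 = -2

(-2, -5, 5)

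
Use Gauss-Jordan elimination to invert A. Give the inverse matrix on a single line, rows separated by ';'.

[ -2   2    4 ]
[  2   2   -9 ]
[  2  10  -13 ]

Gauss-Jordan on [A | I]:
R1 <- (1/-2)*R1:  [    1    -1    -2  |  -1/2     0     0 ]
R2 <- R2 - (2)*R1:  [  0   4  -5  |   1   1   0 ]
R3 <- R3 - (2)*R1:  [  0  12  -9  |   1   0   1 ]
R2 <- (1/4)*R2:  [    0     1  -5/4  |   1/4   1/4     0 ]
R1 <- R1 - (-1)*R2:  [     1      0  -13/4  |   -1/4    1/4      0 ]
R3 <- R3 - (12)*R2:  [  0   0   6  |  -2  -3   1 ]
R3 <- (1/6)*R3:  [    0     0     1  |  -1/3  -1/2   1/6 ]
R1 <- R1 - (-13/4)*R3:  [     1      0      0  |   -4/3  -11/8  13/24 ]
R2 <- R2 - (-5/4)*R3:  [    0     1     0  |  -1/6  -3/8  5/24 ]
Right block of [I | A^{-1}] is the inverse:
[ -4/3  -11/8  13/24 ]
[ -1/6   -3/8   5/24 ]
[ -1/3   -1/2    1/6 ]

inverse = [-4/3 -11/8 13/24; -1/6 -3/8 5/24; -1/3 -1/2 1/6]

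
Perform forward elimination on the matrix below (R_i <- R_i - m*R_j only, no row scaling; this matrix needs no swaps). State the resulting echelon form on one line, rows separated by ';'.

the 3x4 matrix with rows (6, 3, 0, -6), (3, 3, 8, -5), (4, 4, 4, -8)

Forward elimination:
R2 <- R2 - (1/2)*R1:  [   0  3/2    8   -2 ]
R3 <- R3 - (2/3)*R1:  [  0   2   4  -4 ]
R3 <- R3 - (4/3)*R2:  [     0      0  -20/3   -4/3 ]
Row echelon form:
[ 6    3      0    -6 ]
[ 0  3/2      8    -2 ]
[ 0    0  -20/3  -4/3 ]

REF = [6 3 0 -6; 0 3/2 8 -2; 0 0 -20/3 -4/3]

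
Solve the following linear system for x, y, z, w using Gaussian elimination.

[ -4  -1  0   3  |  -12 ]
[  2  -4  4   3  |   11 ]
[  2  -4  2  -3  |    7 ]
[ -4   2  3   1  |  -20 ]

Forward elimination on [A|b]:
R2 <- R2 - (-1/2)*R1:  [    0  -9/2     4   9/2     5 ]
R3 <- R3 - (-1/2)*R1:  [    0  -9/2     2  -3/2     1 ]
R4 <- R4 - (1)*R1:  [  0   3   3  -2  -8 ]
R3 <- R3 - (1)*R2:  [  0   0  -2  -6  -4 ]
R4 <- R4 - (-2/3)*R2:  [     0      0   17/3      1  -14/3 ]
R4 <- R4 - (-17/6)*R3:  [   0    0    0  -16  -16 ]
Row echelon form:
[ -4    -1   0    3  |  -12 ]
[  0  -9/2   4  9/2  |    5 ]
[  0     0  -2   -6  |   -4 ]
[  0     0   0  -16  |  -16 ]
Back-substitution:
w = (-16) / -16 = 1
z = (-4 - (-6)*(1)) / -2 = -1
y = (5 - (4)*(-1) - (9/2)*(1)) / (-9/2) = -1
x = (-12 - (-1)*(-1) - (3)*(1)) / -4 = 4

(4, -1, -1, 1)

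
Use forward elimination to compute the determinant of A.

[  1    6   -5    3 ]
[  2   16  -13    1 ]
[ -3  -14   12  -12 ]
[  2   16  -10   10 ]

det(A) = -24

Forward elimination:
R2 <- R2 - (2)*R1:  [  0   4  -3  -5 ]
R3 <- R3 - (-3)*R1:  [  0   4  -3  -3 ]
R4 <- R4 - (2)*R1:  [ 0  4  0  4 ]
R3 <- R3 - (1)*R2:  [ 0  0  0  2 ]
R4 <- R4 - (1)*R2:  [ 0  0  3  9 ]
R3 <-> R4   (pivot in column 3 was zero)
[ 1  6  -5   3 ]
[ 0  4  -3  -5 ]
[ 0  0   3   9 ]
[ 0  0   0   2 ]
Upper-triangular form:
[ 1  6  -5   3 ]
[ 0  4  -3  -5 ]
[ 0  0   3   9 ]
[ 0  0   0   2 ]
det(A) = (-1)^1 * (1) * (4) * (3) * (2) = -24  (1 row swap -> sign -1)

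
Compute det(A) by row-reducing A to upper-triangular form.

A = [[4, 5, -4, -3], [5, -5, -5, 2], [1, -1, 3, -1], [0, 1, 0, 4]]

det(A) = -812

Forward elimination:
R2 <- R2 - (5/4)*R1:  [     0  -45/4      0   23/4 ]
R3 <- R3 - (1/4)*R1:  [    0  -9/4     4  -1/4 ]
R3 <- R3 - (1/5)*R2:  [    0     0     4  -7/5 ]
R4 <- R4 - (-4/45)*R2:  [      0       0       0  203/45 ]
Upper-triangular form:
[ 4      5  -4      -3 ]
[ 0  -45/4   0    23/4 ]
[ 0      0   4    -7/5 ]
[ 0      0   0  203/45 ]
det(A) = (-1)^0 * (4) * (-45/4) * (4) * (203/45) = -812  (0 row swaps -> sign +1)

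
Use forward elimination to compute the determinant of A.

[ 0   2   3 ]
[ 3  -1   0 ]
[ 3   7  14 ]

det(A) = -12

Forward elimination:
R1 <-> R2   (pivot in column 1 was zero)
[ 3  -1   0 ]
[ 0   2   3 ]
[ 3   7  14 ]
R3 <- R3 - (1)*R1:  [  0   8  14 ]
R3 <- R3 - (4)*R2:  [ 0  0  2 ]
Upper-triangular form:
[ 3  -1  0 ]
[ 0   2  3 ]
[ 0   0  2 ]
det(A) = (-1)^1 * (3) * (2) * (2) = -12  (1 row swap -> sign -1)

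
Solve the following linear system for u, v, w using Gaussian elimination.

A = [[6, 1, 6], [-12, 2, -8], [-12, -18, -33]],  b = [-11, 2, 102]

(-1, -5, 0)

Forward elimination on [A|b]:
R2 <- R2 - (-2)*R1:  [   0    4    4  -20 ]
R3 <- R3 - (-2)*R1:  [   0  -16  -21   80 ]
R3 <- R3 - (-4)*R2:  [  0   0  -5   0 ]
Row echelon form:
[ 6  1   6  |  -11 ]
[ 0  4   4  |  -20 ]
[ 0  0  -5  |    0 ]
Back-substitution:
w = (0) / -5 = 0
v = (-20 - (4)*(0)) / 4 = -5
u = (-11 - (1)*(-5) - (6)*(0)) / 6 = -1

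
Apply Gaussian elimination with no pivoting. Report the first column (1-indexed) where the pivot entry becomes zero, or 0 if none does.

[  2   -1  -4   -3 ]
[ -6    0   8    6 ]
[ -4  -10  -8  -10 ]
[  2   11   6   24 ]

Naive forward elimination:
R2 <- R2 - (-3)*R1:  [  0  -3  -4  -3 ]
R3 <- R3 - (-2)*R1:  [   0  -12  -16  -16 ]
R4 <- R4 - (1)*R1:  [  0  12  10  27 ]
R3 <- R3 - (4)*R2:  [  0   0   0  -4 ]
R4 <- R4 - (-4)*R2:  [  0   0  -6  15 ]
Matrix at this point:
[ 2  -1  -4  -3 ]
[ 0  -3  -4  -3 ]
[ 0   0   0  -4 ]
[ 0   0  -6  15 ]
Pivot entry (3,3) is zero but row 4 has -6 in column 3 -> naive elimination stops; a row interchange (e.g. R3 <-> R4) would be required here.

first zero-pivot column = 3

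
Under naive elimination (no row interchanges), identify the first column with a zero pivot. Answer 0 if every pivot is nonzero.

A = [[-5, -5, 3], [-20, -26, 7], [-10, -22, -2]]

Naive forward elimination:
R2 <- R2 - (4)*R1:  [  0  -6  -5 ]
R3 <- R3 - (2)*R1:  [   0  -12   -8 ]
R3 <- R3 - (2)*R2:  [ 0  0  2 ]
All pivots nonzero; naive elimination completes without hitting a zero pivot.

first zero-pivot column = 0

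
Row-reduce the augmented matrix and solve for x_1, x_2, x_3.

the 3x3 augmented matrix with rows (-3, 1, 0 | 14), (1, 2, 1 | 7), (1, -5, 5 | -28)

(-3, 5, 0)

Forward elimination on [A|b]:
R2 <- R2 - (-1/3)*R1:  [    0   7/3     1  35/3 ]
R3 <- R3 - (-1/3)*R1:  [     0  -14/3      5  -70/3 ]
R3 <- R3 - (-2)*R2:  [ 0  0  7  0 ]
Row echelon form:
[ -3    1  0  |    14 ]
[  0  7/3  1  |  35/3 ]
[  0    0  7  |     0 ]
Back-substitution:
x_3 = (0) / 7 = 0
x_2 = (35/3 - (1)*(0)) / (7/3) = 5
x_1 = (14 - (1)*(5)) / -3 = -3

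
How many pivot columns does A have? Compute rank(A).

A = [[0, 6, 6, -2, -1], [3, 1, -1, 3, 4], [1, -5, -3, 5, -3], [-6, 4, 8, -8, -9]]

Row reduction:
R1 <-> R2   (pivot in column 1 was zero)
[  3   1  -1   3   4 ]
[  0   6   6  -2  -1 ]
[  1  -5  -3   5  -3 ]
[ -6   4   8  -8  -9 ]
R3 <- R3 - (1/3)*R1:  [     0  -16/3   -8/3      4  -13/3 ]
R4 <- R4 - (-2)*R1:  [  0   6   6  -2  -1 ]
R3 <- R3 - (-8/9)*R2:  [     0      0    8/3   20/9  -47/9 ]
R4 <- R4 - (1)*R2:  [ 0  0  0  0  0 ]
Row echelon form:
[ 3  1   -1     3      4 ]
[ 0  6    6    -2     -1 ]
[ 0  0  8/3  20/9  -47/9 ]
[ 0  0    0     0      0 ]
Nonzero rows / pivot columns: 3

rank(A) = 3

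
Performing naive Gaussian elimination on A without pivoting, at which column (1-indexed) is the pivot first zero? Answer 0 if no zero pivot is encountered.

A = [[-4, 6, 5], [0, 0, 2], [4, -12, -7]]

first zero-pivot column = 2

Naive forward elimination:
R3 <- R3 - (-1)*R1:  [  0  -6  -2 ]
Matrix at this point:
[ -4   6   5 ]
[  0   0   2 ]
[  0  -6  -2 ]
Pivot entry (2,2) is zero but row 3 has -6 in column 2 -> naive elimination stops; a row interchange (e.g. R2 <-> R3) would be required here.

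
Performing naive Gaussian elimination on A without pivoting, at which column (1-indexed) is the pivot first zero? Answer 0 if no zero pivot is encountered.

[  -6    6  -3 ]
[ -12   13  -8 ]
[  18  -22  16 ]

Naive forward elimination:
R2 <- R2 - (2)*R1:  [  0   1  -2 ]
R3 <- R3 - (-3)*R1:  [  0  -4   7 ]
R3 <- R3 - (-4)*R2:  [  0   0  -1 ]
All pivots nonzero; naive elimination completes without hitting a zero pivot.

first zero-pivot column = 0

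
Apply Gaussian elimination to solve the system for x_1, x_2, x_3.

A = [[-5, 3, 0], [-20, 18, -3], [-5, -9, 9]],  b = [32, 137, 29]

(-4, 4, 5)

Forward elimination on [A|b]:
R2 <- R2 - (4)*R1:  [  0   6  -3   9 ]
R3 <- R3 - (1)*R1:  [   0  -12    9   -3 ]
R3 <- R3 - (-2)*R2:  [  0   0   3  15 ]
Row echelon form:
[ -5  3   0  |  32 ]
[  0  6  -3  |   9 ]
[  0  0   3  |  15 ]
Back-substitution:
x_3 = (15) / 3 = 5
x_2 = (9 - (-3)*(5)) / 6 = 4
x_1 = (32 - (3)*(4)) / -5 = -4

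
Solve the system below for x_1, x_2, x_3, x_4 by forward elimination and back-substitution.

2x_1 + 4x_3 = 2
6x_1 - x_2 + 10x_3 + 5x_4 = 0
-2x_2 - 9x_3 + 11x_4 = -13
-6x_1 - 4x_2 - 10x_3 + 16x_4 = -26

(1, 1, 0, -1)

Forward elimination on [A|b]:
R2 <- R2 - (3)*R1:  [  0  -1  -2   5  -6 ]
R4 <- R4 - (-3)*R1:  [   0   -4    2   16  -20 ]
R3 <- R3 - (2)*R2:  [  0   0  -5   1  -1 ]
R4 <- R4 - (4)*R2:  [  0   0  10  -4   4 ]
R4 <- R4 - (-2)*R3:  [  0   0   0  -2   2 ]
Row echelon form:
[ 2   0   4   0  |   2 ]
[ 0  -1  -2   5  |  -6 ]
[ 0   0  -5   1  |  -1 ]
[ 0   0   0  -2  |   2 ]
Back-substitution:
x_4 = (2) / -2 = -1
x_3 = (-1 - (1)*(-1)) / -5 = 0
x_2 = (-6 - (-2)*(0) - (5)*(-1)) / -1 = 1
x_1 = (2 - (4)*(0)) / 2 = 1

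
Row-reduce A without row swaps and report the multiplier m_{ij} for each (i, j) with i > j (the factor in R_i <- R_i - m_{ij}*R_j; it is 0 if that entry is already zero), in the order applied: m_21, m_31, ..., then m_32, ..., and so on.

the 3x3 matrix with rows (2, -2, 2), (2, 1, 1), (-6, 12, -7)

multipliers: 1, -3, 2

Forward elimination:
R2 <- R2 - (1)*R1:  [  0   3  -1 ]
R3 <- R3 - (-3)*R1:  [  0   6  -1 ]
R3 <- R3 - (2)*R2:  [ 0  0  1 ]
Multipliers (in order of application): m_{21} = 1, m_{31} = -3, m_{32} = 2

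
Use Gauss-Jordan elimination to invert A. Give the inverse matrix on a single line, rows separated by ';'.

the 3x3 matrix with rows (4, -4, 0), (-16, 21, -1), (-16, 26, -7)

inverse = [121/100 7/25 -1/25; 24/25 7/25 -1/25; 4/5 2/5 -1/5]

Gauss-Jordan on [A | I]:
R1 <- (1/4)*R1:  [   1   -1    0  |  1/4    0    0 ]
R2 <- R2 - (-16)*R1:  [  0   5  -1  |   4   1   0 ]
R3 <- R3 - (-16)*R1:  [  0  10  -7  |   4   0   1 ]
R2 <- (1/5)*R2:  [    0     1  -1/5  |   4/5   1/5     0 ]
R1 <- R1 - (-1)*R2:  [     1      0   -1/5  |  21/20    1/5      0 ]
R3 <- R3 - (10)*R2:  [  0   0  -5  |  -4  -2   1 ]
R3 <- (1/-5)*R3:  [    0     0     1  |   4/5   2/5  -1/5 ]
R1 <- R1 - (-1/5)*R3:  [       1        0        0  |  121/100     7/25    -1/25 ]
R2 <- R2 - (-1/5)*R3:  [     0      1      0  |  24/25   7/25  -1/25 ]
Right block of [I | A^{-1}] is the inverse:
[ 121/100  7/25  -1/25 ]
[   24/25  7/25  -1/25 ]
[     4/5   2/5   -1/5 ]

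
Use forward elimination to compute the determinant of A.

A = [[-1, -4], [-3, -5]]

Forward elimination:
R2 <- R2 - (3)*R1:  [ 0  7 ]
Upper-triangular form:
[ -1  -4 ]
[  0   7 ]
det(A) = (-1)^0 * (-1) * (7) = -7  (0 row swaps -> sign +1)

det(A) = -7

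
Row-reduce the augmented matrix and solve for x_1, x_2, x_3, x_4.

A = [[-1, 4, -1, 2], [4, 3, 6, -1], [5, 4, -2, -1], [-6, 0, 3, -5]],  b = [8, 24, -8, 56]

(-4, 4, 4, -4)

Forward elimination on [A|b]:
R2 <- R2 - (-4)*R1:  [  0  19   2   7  56 ]
R3 <- R3 - (-5)*R1:  [  0  24  -7   9  32 ]
R4 <- R4 - (6)*R1:  [   0  -24    9  -17    8 ]
R3 <- R3 - (24/19)*R2:  [       0        0  -181/19     3/19  -736/19 ]
R4 <- R4 - (-24/19)*R2:  [       0        0   219/19  -155/19  1496/19 ]
R4 <- R4 - (-219/181)*R3:  [         0          0          0  -1442/181   5768/181 ]
Row echelon form:
[ -1   4       -1          2  |         8 ]
[  0  19        2          7  |        56 ]
[  0   0  -181/19       3/19  |   -736/19 ]
[  0   0        0  -1442/181  |  5768/181 ]
Back-substitution:
x_4 = (5768/181) / (-1442/181) = -4
x_3 = (-736/19 - (3/19)*(-4)) / (-181/19) = 4
x_2 = (56 - (2)*(4) - (7)*(-4)) / 19 = 4
x_1 = (8 - (4)*(4) - (-1)*(4) - (2)*(-4)) / -1 = -4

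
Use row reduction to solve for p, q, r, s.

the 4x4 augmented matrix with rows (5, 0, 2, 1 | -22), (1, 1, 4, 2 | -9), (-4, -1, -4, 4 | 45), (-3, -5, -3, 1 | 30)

(-4, -1, -3, 4)

Forward elimination on [A|b]:
R2 <- R2 - (1/5)*R1:  [     0      1   18/5    9/5  -23/5 ]
R3 <- R3 - (-4/5)*R1:  [     0     -1  -12/5   24/5  137/5 ]
R4 <- R4 - (-3/5)*R1:  [    0    -5  -9/5   8/5  84/5 ]
R3 <- R3 - (-1)*R2:  [     0      0    6/5   33/5  114/5 ]
R4 <- R4 - (-5)*R2:  [     0      0   81/5   53/5  -31/5 ]
R4 <- R4 - (27/2)*R3:  [      0       0       0  -157/2    -314 ]
Row echelon form:
[ 5  0     2       1  |    -22 ]
[ 0  1  18/5     9/5  |  -23/5 ]
[ 0  0   6/5    33/5  |  114/5 ]
[ 0  0     0  -157/2  |   -314 ]
Back-substitution:
s = (-314) / (-157/2) = 4
r = (114/5 - (33/5)*(4)) / (6/5) = -3
q = (-23/5 - (18/5)*(-3) - (9/5)*(4)) / 1 = -1
p = (-22 - (2)*(-3) - (1)*(4)) / 5 = -4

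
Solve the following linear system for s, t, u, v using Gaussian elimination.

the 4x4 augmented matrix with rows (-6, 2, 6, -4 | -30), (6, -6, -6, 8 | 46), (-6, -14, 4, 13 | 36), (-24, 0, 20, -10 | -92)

(3, -2, 0, 2)

Forward elimination on [A|b]:
R2 <- R2 - (-1)*R1:  [  0  -4   0   4  16 ]
R3 <- R3 - (1)*R1:  [   0  -16   -2   17   66 ]
R4 <- R4 - (4)*R1:  [  0  -8  -4   6  28 ]
R3 <- R3 - (4)*R2:  [  0   0  -2   1   2 ]
R4 <- R4 - (2)*R2:  [  0   0  -4  -2  -4 ]
R4 <- R4 - (2)*R3:  [  0   0   0  -4  -8 ]
Row echelon form:
[ -6   2   6  -4  |  -30 ]
[  0  -4   0   4  |   16 ]
[  0   0  -2   1  |    2 ]
[  0   0   0  -4  |   -8 ]
Back-substitution:
v = (-8) / -4 = 2
u = (2 - (1)*(2)) / -2 = 0
t = (16 - (4)*(2)) / -4 = -2
s = (-30 - (2)*(-2) - (6)*(0) - (-4)*(2)) / -6 = 3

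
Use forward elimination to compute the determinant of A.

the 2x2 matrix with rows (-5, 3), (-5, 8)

det(A) = -25

Forward elimination:
R2 <- R2 - (1)*R1:  [ 0  5 ]
Upper-triangular form:
[ -5  3 ]
[  0  5 ]
det(A) = (-1)^0 * (-5) * (5) = -25  (0 row swaps -> sign +1)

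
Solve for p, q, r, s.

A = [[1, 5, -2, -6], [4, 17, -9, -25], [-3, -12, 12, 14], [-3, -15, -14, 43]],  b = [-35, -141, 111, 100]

Forward elimination on [A|b]:
R2 <- R2 - (4)*R1:  [  0  -3  -1  -1  -1 ]
R3 <- R3 - (-3)*R1:  [  0   3   6  -4   6 ]
R4 <- R4 - (-3)*R1:  [   0    0  -20   25   -5 ]
R3 <- R3 - (-1)*R2:  [  0   0   5  -5   5 ]
R4 <- R4 - (-4)*R3:  [  0   0   0   5  15 ]
Row echelon form:
[ 1   5  -2  -6  |  -35 ]
[ 0  -3  -1  -1  |   -1 ]
[ 0   0   5  -5  |    5 ]
[ 0   0   0   5  |   15 ]
Back-substitution:
s = (15) / 5 = 3
r = (5 - (-5)*(3)) / 5 = 4
q = (-1 - (-1)*(4) - (-1)*(3)) / -3 = -2
p = (-35 - (5)*(-2) - (-2)*(4) - (-6)*(3)) / 1 = 1

(1, -2, 4, 3)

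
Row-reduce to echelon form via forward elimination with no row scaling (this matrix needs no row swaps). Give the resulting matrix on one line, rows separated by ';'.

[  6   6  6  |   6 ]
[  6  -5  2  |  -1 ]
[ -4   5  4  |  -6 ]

Forward elimination:
R2 <- R2 - (1)*R1:  [   0  -11   -4   -7 ]
R3 <- R3 - (-2/3)*R1:  [  0   9   8  -2 ]
R3 <- R3 - (-9/11)*R2:  [      0       0   52/11  -85/11 ]
Row echelon form:
[ 6    6      6  |       6 ]
[ 0  -11     -4  |      -7 ]
[ 0    0  52/11  |  -85/11 ]

REF = [6 6 6 6; 0 -11 -4 -7; 0 0 52/11 -85/11]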